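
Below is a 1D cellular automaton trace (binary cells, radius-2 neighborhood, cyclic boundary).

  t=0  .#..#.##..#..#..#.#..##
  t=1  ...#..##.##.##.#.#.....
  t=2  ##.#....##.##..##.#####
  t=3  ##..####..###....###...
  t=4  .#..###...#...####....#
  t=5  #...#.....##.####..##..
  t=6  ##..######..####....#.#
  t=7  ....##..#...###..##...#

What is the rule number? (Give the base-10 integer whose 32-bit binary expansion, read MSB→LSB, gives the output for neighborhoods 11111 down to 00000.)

1759876507

  [31] ##### => .  t=2,i=20
  [30] ####. => #  t=2,i=0
  [29] ###.# => #  t=2,i=1
  [28] ###.. => .  t=3,i=7
  [27] ##.## => #  t=1,i=8
  [26] ##.#. => .  t=0,i=0
  [25] ##..# => .  t=0,i=8
  [24] ##... => .  t=3,i=13
  [23] #.### => #  t=2,i=18
  [22] #.##. => #  t=0,i=6
  [21] #.#.# => #  t=1,i=15
  [20] #.#.. => .  t=0,i=1
  [19] #..## => .  t=0,i=20
  [18] #..#. => #  t=0,i=3
  [17] #...# => .  t=3,i=21
  [16] #.... => #  t=1,i=19
  [15] .#### => #  t=2,i=19
  [14] .###. => .  t=3,i=11
  [13] .##.# => .  t=0,i=22
  [12] .##.. => #  t=0,i=7
  [11] .#.## => .  t=0,i=5
  [10] .#.#. => #  t=0,i=17
  [9] .#..# => .  t=0,i=2
  [8] .#... => #  t=1,i=18
  [7] ..### => #  t=3,i=4
  [6] ..##. => .  t=0,i=21
  [5] ..#.# => .  t=0,i=4
  [4] ..#.. => #  t=0,i=10
  [3] ...## => #  t=2,i=7
  [2] ...#. => .  t=1,i=2
  [1] ....# => #  t=1,i=1
  [0] ..... => #  t=1,i=0
  bits 01101000111001011001010110011011 = 1759876507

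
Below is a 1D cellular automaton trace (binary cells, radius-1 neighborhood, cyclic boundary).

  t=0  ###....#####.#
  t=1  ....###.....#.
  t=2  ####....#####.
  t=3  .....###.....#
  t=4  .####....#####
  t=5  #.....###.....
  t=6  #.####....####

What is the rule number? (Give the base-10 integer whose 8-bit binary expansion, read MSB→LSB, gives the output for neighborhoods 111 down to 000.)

  ### -> .   bit 7 = 0  t=0,i=0
  ##. -> .   bit 6 = 0  t=0,i=2
  #.# -> #   bit 5 = 1  t=0,i=12
  #.. -> .   bit 4 = 0  t=0,i=3
  .## -> .   bit 3 = 0  t=0,i=7
  .#. -> #   bit 2 = 1  t=1,i=12
  ..# -> #   bit 1 = 1  t=0,i=6
  ... -> #   bit 0 = 1  t=0,i=4
  bits 00100111 = 39

39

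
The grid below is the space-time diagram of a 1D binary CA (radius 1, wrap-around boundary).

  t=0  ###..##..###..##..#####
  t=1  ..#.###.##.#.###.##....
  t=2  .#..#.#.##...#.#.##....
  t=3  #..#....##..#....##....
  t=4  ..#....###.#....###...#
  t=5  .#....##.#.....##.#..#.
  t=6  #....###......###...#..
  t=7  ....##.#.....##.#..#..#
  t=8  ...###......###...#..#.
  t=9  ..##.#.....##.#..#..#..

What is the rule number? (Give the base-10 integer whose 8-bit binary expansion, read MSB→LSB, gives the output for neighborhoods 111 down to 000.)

  [7] ### => .  t=0,i=0
  [6] ##. => #  t=0,i=2
  [5] #.# => .  t=1,i=3
  [4] #.. => .  t=0,i=3
  [3] .## => #  t=0,i=5
  [2] .#. => .  t=1,i=2
  [1] ..# => #  t=0,i=4
  [0] ... => .  t=1,i=0
  bits 01001010 = 74

74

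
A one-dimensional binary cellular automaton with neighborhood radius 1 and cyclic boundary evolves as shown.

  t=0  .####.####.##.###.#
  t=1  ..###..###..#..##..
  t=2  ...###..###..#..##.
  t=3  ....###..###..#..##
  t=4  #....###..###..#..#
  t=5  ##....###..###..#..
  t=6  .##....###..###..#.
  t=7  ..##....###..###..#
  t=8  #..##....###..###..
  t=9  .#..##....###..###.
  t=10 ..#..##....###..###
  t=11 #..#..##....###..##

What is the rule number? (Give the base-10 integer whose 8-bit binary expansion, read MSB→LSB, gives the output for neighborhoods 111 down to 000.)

208

  ###|#  b7=1 t=0,i=2
  ##.|#  b6=1 t=0,i=4
  #.#|.  b5=0 t=0,i=0
  #..|#  b4=1 t=1,i=5
  .##|.  b3=0 t=0,i=1
  .#.|.  b2=0 t=0,i=18
  ..#|.  b1=0 t=1,i=1
  ...|.  b0=0 t=1,i=0
  bits 11010000 = 208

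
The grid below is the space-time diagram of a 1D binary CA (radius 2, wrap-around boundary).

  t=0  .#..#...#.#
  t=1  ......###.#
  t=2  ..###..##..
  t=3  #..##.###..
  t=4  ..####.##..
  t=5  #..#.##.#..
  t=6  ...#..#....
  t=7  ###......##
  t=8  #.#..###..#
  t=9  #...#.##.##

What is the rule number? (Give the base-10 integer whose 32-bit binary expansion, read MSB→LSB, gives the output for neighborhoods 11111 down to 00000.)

3089821799

  ##### -> #   bit 31 = 1  t=7,i=0
  ####. -> .   bit 30 = 0  t=4,i=4
  ###.# -> #   bit 29 = 1  t=1,i=8
  ###.. -> #   bit 28 = 1  t=2,i=4
  ##.## -> #   bit 27 = 1  t=3,i=5
  ##.#. -> .   bit 26 = 0  t=1,i=9
  ##..# -> .   bit 25 = 0  t=2,i=5
  ##... -> .   bit 24 = 0  t=2,i=9
  #.### -> .   bit 23 = 0  t=3,i=6
  #.##. -> .   bit 22 = 0  t=4,i=7
  #.#.# -> #   bit 21 = 1  t=0,i=10
  #.#.. -> .   bit 20 = 0  t=0,i=1
  #..## -> #   bit 19 = 1  t=2,i=6
  #..#. -> .   bit 18 = 0  t=0,i=3
  #...# -> #   bit 17 = 1  t=0,i=6
  #.... -> .   bit 16 = 0  t=1,i=1
  .#### -> #   bit 15 = 1  t=4,i=3
  .###. -> #   bit 14 = 1  t=1,i=7
  .##.# -> #   bit 13 = 1  t=3,i=4
  .##.. -> #   bit 12 = 1  t=2,i=8
  .#.## -> .   bit 11 = 0  t=5,i=4
  .#.#. -> .   bit 10 = 0  t=0,i=0
  .#..# -> .   bit 9 = 0  t=0,i=2
  .#... -> .   bit 8 = 0  t=0,i=5
  ..### -> .   bit 7 = 0  t=1,i=6
  ..##. -> #   bit 6 = 1  t=2,i=7
  ..#.# -> #   bit 5 = 1  t=0,i=8
  ..#.. -> .   bit 4 = 0  t=0,i=4
  ...## -> .   bit 3 = 0  t=1,i=5
  ...#. -> #   bit 2 = 1  t=0,i=7
  ....# -> #   bit 1 = 1  t=1,i=4
  ..... -> #   bit 0 = 1  t=1,i=2
  bits 10111000001010101111000001100111 = 3089821799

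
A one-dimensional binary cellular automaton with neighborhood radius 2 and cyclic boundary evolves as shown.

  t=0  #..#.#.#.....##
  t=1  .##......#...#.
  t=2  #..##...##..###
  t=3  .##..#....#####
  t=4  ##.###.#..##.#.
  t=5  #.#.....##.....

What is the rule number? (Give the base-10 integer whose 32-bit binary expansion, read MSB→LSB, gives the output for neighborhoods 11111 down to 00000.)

  nb #####: next=.  (t=3,i=12, bit31=0)
  nb ####.: next=#  (t=2,i=14, bit30=1)
  nb ###.#: next=.  (t=3,i=14, bit29=0)
  nb ###..: next=.  (t=0,i=0, bit28=0)
  nb ##.##: next=#  (t=3,i=0, bit27=1)
  nb ##.#.: next=.  (t=4,i=6, bit26=0)
  nb ##..#: next=#  (t=0,i=1, bit25=1)
  nb ##...: next=#  (t=1,i=3, bit24=1)
  nb #.###: next=.  (t=4,i=3, bit23=0)
  nb #.##.: next=#  (t=3,i=1, bit22=1)
  nb #.#.#: next=.  (t=0,i=5, bit21=0)
  nb #.#..: next=.  (t=0,i=7, bit20=0)
  nb #..##: next=#  (t=1,i=0, bit19=1)
  nb #..#.: next=#  (t=0,i=2, bit18=1)
  nb #...#: next=.  (t=1,i=11, bit17=0)
  nb #....: next=#  (t=0,i=9, bit16=1)
  nb .####: next=#  (t=2,i=13, bit15=1)
  nb .###.: next=.  (t=0,i=14, bit14=0)
  nb .##.#: next=.  (t=4,i=1, bit13=0)
  nb .##..: next=.  (t=1,i=2, bit12=0)
  nb .#.##: next=.  (t=4,i=14, bit11=0)
  nb .#.#.: next=.  (t=0,i=4, bit10=0)
  nb .#..#: next=#  (t=1,i=14, bit9=1)
  nb .#...: next=.  (t=0,i=8, bit8=0)
  nb ..###: next=#  (t=0,i=13, bit7=1)
  nb ..##.: next=.  (t=1,i=1, bit6=0)
  nb ..#.#: next=.  (t=0,i=3, bit5=0)
  nb ..#..: next=#  (t=1,i=9, bit4=1)
  nb ...##: next=.  (t=0,i=12, bit3=0)
  nb ...#.: next=#  (t=1,i=8, bit2=1)
  nb ....#: next=.  (t=0,i=11, bit1=0)
  nb .....: next=.  (t=0,i=10, bit0=0)
  bits 01001011010011011000001010010100 = 1263370900

1263370900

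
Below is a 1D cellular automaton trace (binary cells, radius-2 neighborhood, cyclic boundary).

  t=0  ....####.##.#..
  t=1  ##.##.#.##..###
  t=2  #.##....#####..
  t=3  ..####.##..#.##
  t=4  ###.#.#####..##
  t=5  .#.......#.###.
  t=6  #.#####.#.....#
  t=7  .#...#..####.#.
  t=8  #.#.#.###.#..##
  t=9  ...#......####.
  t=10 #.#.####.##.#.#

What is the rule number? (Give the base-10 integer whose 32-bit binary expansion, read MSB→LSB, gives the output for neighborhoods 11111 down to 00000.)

1264392077

  #####|.  b31=0 t=1,i=14
  ####.|#  b30=1 t=0,i=6
  ###.#|.  b29=0 t=0,i=7
  ###..|.  b28=0 t=2,i=12
  ##.##|#  b27=1 t=0,i=8
  ##.#.|.  b26=0 t=0,i=11
  ##..#|#  b25=1 t=1,i=10
  ##...|#  b24=1 t=2,i=4
  #.###|.  b23=0 t=4,i=6
  #.##.|#  b22=1 t=0,i=9
  #.#.#|.  b21=0 t=1,i=6
  #.#..|#  b20=1 t=0,i=12
  #..##|#  b19=1 t=1,i=11
  #..#.|#  b18=1 t=2,i=14
  #...#|.  b17=0 t=7,i=3
  #....|#  b16=1 t=0,i=14
  .####|.  b15=0 t=0,i=5
  .###.|.  b14=0 t=5,i=12
  .##.#|.  b13=0 t=0,i=10
  .##..|#  b12=1 t=1,i=9
  .#.##|.  b11=0 t=1,i=7
  .#.#.|#  b10=1 t=8,i=3
  .#..#|#  b9=1 t=7,i=6
  .#...|#  b8=1 t=0,i=13
  ..###|#  b7=1 t=0,i=4
  ..##.|.  b6=0 t=6,i=14
  ..#.#|.  b5=0 t=2,i=0
  ..#..|.  b4=0 t=5,i=1
  ...##|#  b3=1 t=0,i=3
  ...#.|#  b2=1 t=5,i=8
  ....#|.  b1=0 t=0,i=2
  .....|#  b0=1 t=0,i=0
  bits 01001011010111010001011110001101 = 1264392077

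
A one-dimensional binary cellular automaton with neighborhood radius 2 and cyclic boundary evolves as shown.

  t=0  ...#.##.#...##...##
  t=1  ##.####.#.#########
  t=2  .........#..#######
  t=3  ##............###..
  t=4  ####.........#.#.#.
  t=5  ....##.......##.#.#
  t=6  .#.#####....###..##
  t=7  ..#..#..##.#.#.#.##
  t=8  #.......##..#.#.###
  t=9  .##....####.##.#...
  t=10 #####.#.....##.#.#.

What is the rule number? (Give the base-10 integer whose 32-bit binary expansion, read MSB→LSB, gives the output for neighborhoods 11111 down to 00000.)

2203286632

  #####|#  b31=1 t=1,i=12
  ####.|.  b30=0 t=1,i=0
  ###.#|.  b29=0 t=1,i=1
  ###..|.  b28=0 t=2,i=18
  ##.##|.  b27=0 t=1,i=2
  ##.#.|.  b26=0 t=0,i=7
  ##..#|#  b25=1 t=3,i=17
  ##...|#  b24=1 t=0,i=0
  #.###|.  b23=0 t=1,i=3
  #.##.|#  b22=1 t=0,i=5
  #.#.#|.  b21=0 t=1,i=8
  #.#..|#  b20=1 t=0,i=8
  #..##|.  b19=0 t=2,i=11
  #..#.|.  b18=0 t=7,i=1
  #...#|#  b17=1 t=0,i=1
  #....|#  b16=1 t=2,i=1
  .####|.  b15=0 t=1,i=4
  .###.|#  b14=1 t=3,i=15
  .##.#|#  b13=1 t=0,i=6
  .##..|#  b12=1 t=0,i=13
  .#.##|#  b11=1 t=0,i=4
  .#.#.|#  b10=1 t=4,i=14
  .#..#|.  b9=0 t=2,i=10
  .#...|.  b8=0 t=0,i=9
  ..###|.  b7=0 t=2,i=12
  ..##.|#  b6=1 t=0,i=12
  ..#.#|#  b5=1 t=0,i=3
  ..#..|.  b4=0 t=2,i=9
  ...##|#  b3=1 t=0,i=11
  ...#.|.  b2=0 t=0,i=2
  ....#|.  b1=0 t=2,i=7
  .....|.  b0=0 t=2,i=2
  bits 10000011010100110111110001101000 = 2203286632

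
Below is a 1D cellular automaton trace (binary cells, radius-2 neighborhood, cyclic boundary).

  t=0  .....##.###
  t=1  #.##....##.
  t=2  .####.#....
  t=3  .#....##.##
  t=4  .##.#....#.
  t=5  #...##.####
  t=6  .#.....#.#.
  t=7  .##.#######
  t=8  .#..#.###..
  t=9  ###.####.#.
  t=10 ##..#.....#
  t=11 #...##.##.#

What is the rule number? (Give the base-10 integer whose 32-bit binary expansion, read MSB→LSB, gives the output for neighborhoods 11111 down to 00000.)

  nb #####: next=#  (t=5,i=9, bit31=1)
  nb ####.: next=.  (t=2,i=3, bit30=0)
  nb ###.#: next=.  (t=2,i=4, bit29=0)
  nb ###..: next=.  (t=0,i=10, bit28=0)
  nb ##.##: next=.  (t=0,i=7, bit27=0)
  nb ##.#.: next=.  (t=1,i=10, bit26=0)
  nb ##..#: next=.  (t=10,i=2, bit25=0)
  nb ##...: next=#  (t=0,i=0, bit24=1)
  nb #.###: next=#  (t=0,i=8, bit23=1)
  nb #.##.: next=#  (t=1,i=2, bit22=1)
  nb #.#.#: next=.  (t=1,i=0, bit21=0)
  nb #.#..: next=#  (t=2,i=6, bit20=1)
  nb #..##: next=#  (t=4,i=0, bit19=1)
  nb #..#.: next=.  (t=6,i=0, bit18=0)
  nb #...#: next=.  (t=5,i=2, bit17=0)
  nb #....: next=.  (t=0,i=1, bit16=0)
  nb .####: next=.  (t=2,i=2, bit15=0)
  nb .###.: next=#  (t=0,i=9, bit14=1)
  nb .##.#: next=.  (t=0,i=6, bit13=0)
  nb .##..: next=#  (t=1,i=3, bit12=1)
  nb .#.##: next=#  (t=1,i=1, bit11=1)
  nb .#.#.: next=#  (t=6,i=8, bit10=1)
  nb .#..#: next=#  (t=4,i=10, bit9=1)
  nb .#...: next=#  (t=2,i=7, bit8=1)
  nb ..###: next=#  (t=2,i=1, bit7=1)
  nb ..##.: next=.  (t=0,i=5, bit6=0)
  nb ..#.#: next=#  (t=6,i=7, bit5=1)
  nb ..#..: next=#  (t=4,i=9, bit4=1)
  nb ...##: next=.  (t=0,i=4, bit3=0)
  nb ...#.: next=#  (t=4,i=8, bit2=1)
  nb ....#: next=#  (t=0,i=3, bit1=1)
  nb .....: next=#  (t=0,i=2, bit0=1)
  bits 10000001110110000101111110110111 = 2178441143

2178441143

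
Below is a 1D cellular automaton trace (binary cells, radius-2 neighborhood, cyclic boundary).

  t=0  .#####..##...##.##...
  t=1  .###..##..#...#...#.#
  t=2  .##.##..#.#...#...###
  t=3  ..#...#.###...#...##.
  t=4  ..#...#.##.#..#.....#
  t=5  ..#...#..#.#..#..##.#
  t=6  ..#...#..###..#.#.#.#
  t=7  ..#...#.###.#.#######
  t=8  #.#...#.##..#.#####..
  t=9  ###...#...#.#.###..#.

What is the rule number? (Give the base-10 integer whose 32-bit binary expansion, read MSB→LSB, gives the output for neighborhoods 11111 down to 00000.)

2209932467

  #####|#  b31=1 t=0,i=3
  ####.|.  b30=0 t=0,i=4
  ###.#|.  b29=0 t=2,i=20
  ###..|.  b28=0 t=0,i=5
  ##.##|.  b27=0 t=0,i=15
  ##.#.|.  b26=0 t=4,i=10
  ##..#|#  b25=1 t=0,i=6
  ##...|#  b24=1 t=0,i=10
  #.###|#  b23=1 t=1,i=1
  #.##.|.  b22=0 t=0,i=16
  #.#.#|#  b21=1 t=1,i=20
  #.#..|#  b20=1 t=2,i=10
  #..##|#  b19=1 t=0,i=7
  #..#.|.  b18=0 t=1,i=9
  #...#|.  b17=0 t=0,i=11
  #....|.  b16=0 t=0,i=19
  .####|#  b15=1 t=0,i=2
  .###.|#  b14=1 t=1,i=2
  .##.#|#  b13=1 t=0,i=14
  .##..|.  b12=0 t=0,i=9
  .#.##|.  b11=0 t=1,i=0
  .#.#.|#  b10=1 t=1,i=19
  .#..#|.  b9=0 t=4,i=0
  .#...|.  b8=0 t=1,i=11
  ..###|#  b7=1 t=0,i=1
  ..##.|.  b6=0 t=0,i=8
  ..#.#|#  b5=1 t=1,i=18
  ..#..|#  b4=1 t=1,i=10
  ...##|.  b3=0 t=0,i=0
  ...#.|.  b2=0 t=1,i=13
  ....#|#  b1=1 t=0,i=20
  .....|#  b0=1 t=4,i=17
  bits 10000011101110001110010010110011 = 2209932467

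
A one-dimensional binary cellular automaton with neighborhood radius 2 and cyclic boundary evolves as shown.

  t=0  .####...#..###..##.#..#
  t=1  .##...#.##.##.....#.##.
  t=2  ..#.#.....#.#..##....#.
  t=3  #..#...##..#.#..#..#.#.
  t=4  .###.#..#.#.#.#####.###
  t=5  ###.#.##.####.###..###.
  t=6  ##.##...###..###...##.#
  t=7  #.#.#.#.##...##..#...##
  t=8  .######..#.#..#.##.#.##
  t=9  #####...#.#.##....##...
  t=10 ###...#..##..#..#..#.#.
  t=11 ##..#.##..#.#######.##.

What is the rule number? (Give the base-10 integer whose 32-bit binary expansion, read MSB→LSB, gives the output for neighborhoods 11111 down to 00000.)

  [31] ##### => #  t=4,i=16
  [30] ####. => .  t=0,i=3
  [29] ###.# => .  t=4,i=3
  [28] ###.. => .  t=0,i=4
  [27] ##.## => #  t=1,i=10
  [26] ##.#. => #  t=0,i=18
  [25] ##..# => .  t=0,i=14
  [24] ##... => .  t=0,i=5
  [23] #.### => #  t=0,i=1
  [22] #.##. => .  t=1,i=8
  [21] #.#.# => #  t=3,i=21
  [20] #.#.. => .  t=0,i=19
  [19] #..## => .  t=0,i=10
  [18] #..#. => #  t=0,i=21
  [17] #...# => #  t=0,i=6
  [16] #.... => .  t=1,i=14
  [15] .#### => #  t=0,i=2
  [14] .###. => #  t=0,i=12
  [13] .##.# => .  t=0,i=17
  [12] .##.. => #  t=1,i=2
  [11] .#.## => .  t=0,i=0
  [10] .#.#. => #  t=2,i=3
  [9] .#..# => #  t=0,i=9
  [8] .#... => .  t=2,i=5
  [7] ..### => #  t=0,i=11
  [6] ..##. => .  t=0,i=16
  [5] ..#.# => .  t=0,i=22
  [4] ..#.. => #  t=0,i=8
  [3] ...## => .  t=3,i=6
  [2] ...#. => .  t=0,i=7
  [1] ....# => #  t=1,i=16
  [0] ..... => #  t=1,i=15
  bits 10001100101001101101011010010011 = 2359744147

2359744147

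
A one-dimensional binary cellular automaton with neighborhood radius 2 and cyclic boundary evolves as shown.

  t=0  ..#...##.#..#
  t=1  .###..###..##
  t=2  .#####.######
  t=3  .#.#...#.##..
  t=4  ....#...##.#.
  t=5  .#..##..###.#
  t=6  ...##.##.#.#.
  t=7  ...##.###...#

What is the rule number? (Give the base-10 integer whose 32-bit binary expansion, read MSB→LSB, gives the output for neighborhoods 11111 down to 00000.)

  ##### -> #   bit 31 = 1  t=2,i=3
  ####. -> .   bit 30 = 0  t=2,i=4
  ###.# -> .   bit 29 = 0  t=2,i=5
  ###.. -> #   bit 28 = 1  t=1,i=3
  ##.## -> .   bit 27 = 0  t=1,i=0
  ##.#. -> #   bit 26 = 1  t=0,i=8
  ##..# -> #   bit 25 = 1  t=1,i=4
  ##... -> #   bit 24 = 1  t=3,i=11
  #.### -> #   bit 23 = 1  t=1,i=1
  #.##. -> #   bit 22 = 1  t=3,i=9
  #.#.# -> .   bit 21 = 0  t=5,i=12
  #.#.. -> .   bit 20 = 0  t=0,i=9
  #..## -> #   bit 19 = 1  t=1,i=5
  #..#. -> #   bit 18 = 1  t=0,i=1
  #...# -> .   bit 17 = 0  t=0,i=4
  #.... -> .   bit 16 = 0  t=4,i=0
  .#### -> .   bit 15 = 0  t=2,i=2
  .###. -> #   bit 14 = 1  t=1,i=2
  .##.# -> #   bit 13 = 1  t=0,i=7
  .##.. -> .   bit 12 = 0  t=3,i=10
  .#.## -> #   bit 11 = 1  t=3,i=8
  .#.#. -> .   bit 10 = 0  t=3,i=2
  .#..# -> .   bit 9 = 0  t=0,i=0
  .#... -> #   bit 8 = 1  t=0,i=3
  ..### -> .   bit 7 = 0  t=1,i=6
  ..##. -> #   bit 6 = 1  t=0,i=6
  ..#.# -> .   bit 5 = 0  t=3,i=1
  ..#.. -> #   bit 4 = 1  t=0,i=2
  ...## -> .   bit 3 = 0  t=0,i=5
  ...#. -> .   bit 2 = 0  t=3,i=0
  ....# -> .   bit 1 = 0  t=4,i=2
  ..... -> #   bit 0 = 1  t=4,i=1
  bits 10010111110011000110100101010001 = 2546755921

2546755921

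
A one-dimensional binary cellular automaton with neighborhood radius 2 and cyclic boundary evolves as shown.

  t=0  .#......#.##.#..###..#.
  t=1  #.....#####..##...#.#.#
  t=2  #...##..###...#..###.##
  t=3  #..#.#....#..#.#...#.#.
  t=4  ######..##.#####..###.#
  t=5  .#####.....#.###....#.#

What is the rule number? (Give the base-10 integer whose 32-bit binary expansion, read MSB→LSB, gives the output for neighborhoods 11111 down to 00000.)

4040433198

  [31] ##### => #  t=1,i=8
  [30] ####. => #  t=1,i=9
  [29] ###.# => #  t=2,i=19
  [28] ###.. => #  t=0,i=18
  [27] ##.## => .  t=2,i=20
  [26] ##.#. => .  t=0,i=12
  [25] ##..# => .  t=0,i=19
  [24] ##... => .  t=1,i=1
  [23] #.### => #  t=2,i=21
  [22] #.##. => #  t=0,i=10
  [21] #.#.# => .  t=1,i=20
  [20] #.#.. => #  t=0,i=13
  [19] #..## => .  t=0,i=15
  [18] #..#. => #  t=0,i=0
  [17] #...# => .  t=1,i=16
  [16] #.... => .  t=0,i=3
  [15] .#### => .  t=1,i=7
  [14] .###. => .  t=0,i=17
  [13] .##.# => .  t=0,i=11
  [12] .##.. => #  t=1,i=0
  [11] .#.## => #  t=0,i=9
  [10] .#.#. => #  t=1,i=19
  [9] .#..# => #  t=0,i=14
  [8] .#... => .  t=0,i=2
  [7] ..### => .  t=0,i=16
  [6] ..##. => .  t=1,i=13
  [5] ..#.# => #  t=0,i=8
  [4] ..#.. => .  t=0,i=1
  [3] ...## => #  t=1,i=5
  [2] ...#. => #  t=0,i=7
  [1] ....# => #  t=0,i=6
  [0] ..... => .  t=0,i=4
  bits 11110000110101000001111000101110 = 4040433198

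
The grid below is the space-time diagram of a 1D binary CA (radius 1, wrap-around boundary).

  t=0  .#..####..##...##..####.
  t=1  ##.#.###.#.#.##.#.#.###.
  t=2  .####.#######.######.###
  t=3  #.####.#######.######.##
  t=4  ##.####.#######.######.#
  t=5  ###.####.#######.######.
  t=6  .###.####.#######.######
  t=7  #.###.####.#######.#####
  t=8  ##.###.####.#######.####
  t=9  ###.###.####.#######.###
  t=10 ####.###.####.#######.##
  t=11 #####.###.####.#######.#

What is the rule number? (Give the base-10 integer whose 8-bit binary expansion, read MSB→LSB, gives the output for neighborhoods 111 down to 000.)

  ###|#  b7=1 t=0,i=5
  ##.|#  b6=1 t=0,i=7
  #.#|#  b5=1 t=1,i=2
  #..|.  b4=0 t=0,i=2
  .##|.  b3=0 t=0,i=4
  .#.|#  b2=1 t=0,i=1
  ..#|#  b1=1 t=0,i=0
  ...|#  b0=1 t=0,i=13
  bits 11100111 = 231

231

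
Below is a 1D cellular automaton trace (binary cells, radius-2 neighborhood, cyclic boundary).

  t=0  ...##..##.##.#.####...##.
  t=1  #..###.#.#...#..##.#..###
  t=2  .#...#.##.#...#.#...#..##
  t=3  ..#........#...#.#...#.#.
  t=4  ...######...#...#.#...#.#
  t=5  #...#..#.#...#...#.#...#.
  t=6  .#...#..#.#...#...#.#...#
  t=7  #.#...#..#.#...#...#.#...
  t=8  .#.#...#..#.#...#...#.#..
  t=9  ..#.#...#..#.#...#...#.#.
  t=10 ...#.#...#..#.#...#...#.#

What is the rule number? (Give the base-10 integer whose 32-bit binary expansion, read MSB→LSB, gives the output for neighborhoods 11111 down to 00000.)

  ##### -> .   bit 31 = 0  t=4,i=5
  ####. -> #   bit 30 = 1  t=0,i=17
  ###.# -> #   bit 29 = 1  t=1,i=5
  ###.. -> .   bit 28 = 0  t=0,i=18
  ##.## -> #   bit 27 = 1  t=0,i=9
  ##.#. -> .   bit 26 = 0  t=0,i=12
  ##..# -> #   bit 25 = 1  t=0,i=5
  ##... -> #   bit 24 = 1  t=0,i=19
  #.### -> .   bit 23 = 0  t=0,i=15
  #.##. -> .   bit 22 = 0  t=0,i=10
  #.#.# -> #   bit 21 = 1  t=0,i=13
  #.#.. -> .   bit 20 = 0  t=1,i=9
  #..## -> .   bit 19 = 0  t=0,i=6
  #..#. -> .   bit 18 = 0  t=5,i=6
  #...# -> .   bit 17 = 0  t=0,i=20
  #.... -> #   bit 16 = 1  t=0,i=0
  .#### -> #   bit 15 = 1  t=0,i=16
  .###. -> .   bit 14 = 0  t=1,i=4
  .##.# -> .   bit 13 = 0  t=0,i=8
  .##.. -> #   bit 12 = 1  t=0,i=4
  .#.## -> .   bit 11 = 0  t=0,i=14
  .#.#. -> #   bit 10 = 1  t=1,i=8
  .#..# -> #   bit 9 = 1  t=1,i=14
  .#... -> #   bit 8 = 1  t=1,i=10
  ..### -> .   bit 7 = 0  t=1,i=3
  ..##. -> #   bit 6 = 1  t=0,i=3
  ..#.# -> .   bit 5 = 0  t=2,i=5
  ..#.. -> .   bit 4 = 0  t=1,i=13
  ...## -> .   bit 3 = 0  t=0,i=2
  ...#. -> .   bit 2 = 0  t=1,i=12
  ....# -> .   bit 1 = 0  t=0,i=1
  ..... -> #   bit 0 = 1  t=3,i=5
  bits 01101011001000011001011101000001 = 1797363521

1797363521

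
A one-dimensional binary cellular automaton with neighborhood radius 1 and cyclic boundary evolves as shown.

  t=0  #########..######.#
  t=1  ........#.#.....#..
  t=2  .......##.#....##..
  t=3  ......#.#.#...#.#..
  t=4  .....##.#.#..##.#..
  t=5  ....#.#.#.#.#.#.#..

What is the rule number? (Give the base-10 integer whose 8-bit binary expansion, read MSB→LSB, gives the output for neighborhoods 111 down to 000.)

  [7] ### => .  t=0,i=0
  [6] ##. => #  t=0,i=8
  [5] #.# => .  t=0,i=17
  [4] #.. => .  t=0,i=9
  [3] .## => .  t=0,i=11
  [2] .#. => #  t=1,i=8
  [1] ..# => #  t=0,i=10
  [0] ... => .  t=1,i=0
  bits 01000110 = 70

70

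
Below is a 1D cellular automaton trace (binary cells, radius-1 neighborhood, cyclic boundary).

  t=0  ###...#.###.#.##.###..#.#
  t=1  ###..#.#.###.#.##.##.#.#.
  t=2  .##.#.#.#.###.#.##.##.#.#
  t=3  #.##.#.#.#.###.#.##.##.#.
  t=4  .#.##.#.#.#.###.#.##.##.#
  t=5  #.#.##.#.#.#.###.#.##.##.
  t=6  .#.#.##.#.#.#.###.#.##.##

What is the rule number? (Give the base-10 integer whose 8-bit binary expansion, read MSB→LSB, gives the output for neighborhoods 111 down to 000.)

226

  nb ###: next=#  (t=0,i=0, bit7=1)
  nb ##.: next=#  (t=0,i=2, bit6=1)
  nb #.#: next=#  (t=0,i=7, bit5=1)
  nb #..: next=.  (t=0,i=3, bit4=0)
  nb .##: next=.  (t=0,i=8, bit3=0)
  nb .#.: next=.  (t=0,i=6, bit2=0)
  nb ..#: next=#  (t=0,i=5, bit1=1)
  nb ...: next=.  (t=0,i=4, bit0=0)
  bits 11100010 = 226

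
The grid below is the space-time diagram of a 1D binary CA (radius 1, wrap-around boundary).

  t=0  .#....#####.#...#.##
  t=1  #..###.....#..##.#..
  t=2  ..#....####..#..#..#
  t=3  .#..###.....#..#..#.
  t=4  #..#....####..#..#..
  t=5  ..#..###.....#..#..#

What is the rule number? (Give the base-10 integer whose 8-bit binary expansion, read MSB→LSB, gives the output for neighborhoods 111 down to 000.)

  ### -> .   bit 7 = 0  t=0,i=7
  ##. -> .   bit 6 = 0  t=0,i=10
  #.# -> #   bit 5 = 1  t=0,i=0
  #.. -> .   bit 4 = 0  t=0,i=2
  .## -> .   bit 3 = 0  t=0,i=6
  .#. -> .   bit 2 = 0  t=0,i=1
  ..# -> #   bit 1 = 1  t=0,i=5
  ... -> #   bit 0 = 1  t=0,i=3
  bits 00100011 = 35

35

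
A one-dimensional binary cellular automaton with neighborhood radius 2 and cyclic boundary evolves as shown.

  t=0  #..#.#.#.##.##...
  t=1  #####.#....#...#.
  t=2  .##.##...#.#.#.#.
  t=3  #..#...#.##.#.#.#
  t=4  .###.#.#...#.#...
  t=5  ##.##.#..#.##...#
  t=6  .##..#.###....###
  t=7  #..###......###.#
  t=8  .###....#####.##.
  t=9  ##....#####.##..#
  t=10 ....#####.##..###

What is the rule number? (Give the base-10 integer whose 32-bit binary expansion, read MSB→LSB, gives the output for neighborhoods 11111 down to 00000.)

2920187579

  #####|#  b31=1 t=1,i=2
  ####.|.  b30=0 t=1,i=3
  ###.#|#  b29=1 t=1,i=4
  ###..|.  b28=0 t=6,i=9
  ##.##|#  b27=1 t=0,i=11
  ##.#.|#  b26=1 t=1,i=5
  ##..#|#  b25=1 t=3,i=1
  ##...|.  b24=0 t=0,i=14
  #.###|.  b23=0 t=1,i=0
  #.##.|.  b22=0 t=0,i=9
  #.#.#|.  b21=0 t=0,i=5
  #.#..|.  b20=0 t=1,i=6
  #..##|#  b19=1 t=2,i=0
  #..#.|#  b18=1 t=0,i=2
  #...#|#  b17=1 t=0,i=15
  #....|.  b16=0 t=1,i=8
  .####|#  b15=1 t=1,i=1
  .###.|.  b14=0 t=4,i=2
  .##.#|.  b13=0 t=0,i=10
  .##..|.  b12=0 t=0,i=13
  .#.##|.  b11=0 t=0,i=8
  .#.#.|#  b10=1 t=0,i=4
  .#..#|#  b9=1 t=0,i=1
  .#...|.  b8=0 t=1,i=7
  ..###|#  b7=1 t=4,i=1
  ..##.|.  b6=0 t=2,i=1
  ..#.#|#  b5=1 t=0,i=3
  ..#..|#  b4=1 t=0,i=0
  ...##|#  b3=1 t=4,i=0
  ...#.|.  b2=0 t=0,i=16
  ....#|#  b1=1 t=1,i=9
  .....|#  b0=1 t=7,i=8
  bits 10101110000011101000011010111011 = 2920187579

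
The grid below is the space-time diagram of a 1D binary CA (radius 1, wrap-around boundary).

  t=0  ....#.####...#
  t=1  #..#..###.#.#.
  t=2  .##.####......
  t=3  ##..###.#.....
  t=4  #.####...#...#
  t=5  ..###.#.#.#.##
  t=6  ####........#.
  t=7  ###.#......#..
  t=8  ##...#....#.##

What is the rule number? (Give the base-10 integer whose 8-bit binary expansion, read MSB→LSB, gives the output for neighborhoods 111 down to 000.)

154

  ### -> #   bit 7 = 1  t=0,i=7
  ##. -> .   bit 6 = 0  t=0,i=9
  #.# -> .   bit 5 = 0  t=0,i=5
  #.. -> #   bit 4 = 1  t=0,i=0
  .## -> #   bit 3 = 1  t=0,i=6
  .#. -> .   bit 2 = 0  t=0,i=4
  ..# -> #   bit 1 = 1  t=0,i=3
  ... -> .   bit 0 = 0  t=0,i=1
  bits 10011010 = 154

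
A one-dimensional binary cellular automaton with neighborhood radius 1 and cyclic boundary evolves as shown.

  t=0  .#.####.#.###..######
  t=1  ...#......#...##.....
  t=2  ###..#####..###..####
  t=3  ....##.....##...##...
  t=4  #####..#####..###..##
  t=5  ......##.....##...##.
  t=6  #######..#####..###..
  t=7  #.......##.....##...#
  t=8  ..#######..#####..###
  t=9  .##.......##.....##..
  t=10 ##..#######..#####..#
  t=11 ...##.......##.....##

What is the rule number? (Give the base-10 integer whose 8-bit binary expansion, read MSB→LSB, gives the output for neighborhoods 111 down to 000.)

11

  ### -> .   bit 7 = 0  t=0,i=4
  ##. -> .   bit 6 = 0  t=0,i=6
  #.# -> .   bit 5 = 0  t=0,i=0
  #.. -> .   bit 4 = 0  t=0,i=13
  .## -> #   bit 3 = 1  t=0,i=3
  .#. -> .   bit 2 = 0  t=0,i=1
  ..# -> #   bit 1 = 1  t=0,i=14
  ... -> #   bit 0 = 1  t=1,i=0
  bits 00001011 = 11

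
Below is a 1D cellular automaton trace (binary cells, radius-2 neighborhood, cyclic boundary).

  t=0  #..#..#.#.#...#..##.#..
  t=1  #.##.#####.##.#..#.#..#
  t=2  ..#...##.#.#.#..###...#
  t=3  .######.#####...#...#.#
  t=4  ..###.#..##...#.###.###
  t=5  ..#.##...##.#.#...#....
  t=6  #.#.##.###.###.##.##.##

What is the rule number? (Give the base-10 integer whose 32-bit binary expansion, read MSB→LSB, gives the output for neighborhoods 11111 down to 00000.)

2758186491

  ##### -> #   bit 31 = 1  t=1,i=7
  ####. -> .   bit 30 = 0  t=1,i=8
  ###.# -> #   bit 29 = 1  t=1,i=9
  ###.. -> .   bit 28 = 0  t=2,i=18
  ##.## -> .   bit 27 = 0  t=1,i=1
  ##.#. -> #   bit 26 = 1  t=0,i=19
  ##..# -> .   bit 25 = 0  t=4,i=0
  ##... -> .   bit 24 = 0  t=2,i=19
  #.### -> .   bit 23 = 0  t=1,i=5
  #.##. -> #   bit 22 = 1  t=1,i=2
  #.#.# -> #   bit 21 = 1  t=0,i=8
  #.#.. -> .   bit 20 = 0  t=0,i=10
  #..## -> .   bit 19 = 0  t=0,i=16
  #..#. -> #   bit 18 = 1  t=0,i=2
  #...# -> #   bit 17 = 1  t=0,i=12
  #.... -> .   bit 16 = 0  t=5,i=20
  .#### -> #   bit 15 = 1  t=1,i=6
  .###. -> .   bit 14 = 0  t=2,i=17
  .##.# -> .   bit 13 = 0  t=0,i=18
  .##.. -> #   bit 12 = 1  t=4,i=10
  .#.## -> .   bit 11 = 0  t=3,i=0
  .#.#. -> #   bit 10 = 1  t=0,i=7
  .#..# -> .   bit 9 = 0  t=0,i=1
  .#... -> #   bit 8 = 1  t=0,i=11
  ..### -> #   bit 7 = 1  t=2,i=16
  ..##. -> #   bit 6 = 1  t=0,i=17
  ..#.# -> #   bit 5 = 1  t=0,i=6
  ..#.. -> #   bit 4 = 1  t=0,i=0
  ...## -> #   bit 3 = 1  t=2,i=5
  ...#. -> .   bit 2 = 0  t=0,i=13
  ....# -> #   bit 1 = 1  t=5,i=0
  ..... -> #   bit 0 = 1  t=5,i=21
  bits 10100100011001101001010111111011 = 2758186491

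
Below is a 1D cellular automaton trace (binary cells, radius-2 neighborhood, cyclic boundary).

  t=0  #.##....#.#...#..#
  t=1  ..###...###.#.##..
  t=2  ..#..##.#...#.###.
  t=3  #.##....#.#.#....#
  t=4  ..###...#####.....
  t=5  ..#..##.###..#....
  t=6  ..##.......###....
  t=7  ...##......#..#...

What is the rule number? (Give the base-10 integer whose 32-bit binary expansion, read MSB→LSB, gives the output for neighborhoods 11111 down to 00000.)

2205587120

  [31] ##### => #  t=4,i=10
  [30] ####. => .  t=4,i=11
  [29] ###.# => .  t=1,i=10
  [28] ###.. => .  t=1,i=4
  [27] ##.## => .  t=0,i=1
  [26] ##.#. => .  t=1,i=11
  [25] ##..# => #  t=5,i=11
  [24] ##... => #  t=0,i=4
  [23] #.### => .  t=2,i=14
  [22] #.##. => #  t=0,i=2
  [21] #.#.# => #  t=1,i=12
  [20] #.#.. => #  t=0,i=10
  [19] #..## => .  t=0,i=16
  [18] #..#. => #  t=5,i=12
  [17] #...# => #  t=0,i=12
  [16] #.... => .  t=0,i=5
  [15] .#### => #  t=4,i=9
  [14] .###. => .  t=1,i=3
  [13] .##.# => .  t=0,i=0
  [12] .##.. => #  t=0,i=3
  [11] .#.## => .  t=1,i=13
  [10] .#.#. => #  t=0,i=9
  [9] .#..# => #  t=0,i=15
  [8] .#... => .  t=0,i=11
  [7] ..### => #  t=1,i=2
  [6] ..##. => .  t=0,i=17
  [5] ..#.# => #  t=0,i=8
  [4] ..#.. => #  t=0,i=14
  [3] ...## => .  t=1,i=1
  [2] ...#. => .  t=0,i=7
  [1] ....# => .  t=0,i=6
  [0] ..... => .  t=4,i=15
  bits 10000011011101101001011010110000 = 2205587120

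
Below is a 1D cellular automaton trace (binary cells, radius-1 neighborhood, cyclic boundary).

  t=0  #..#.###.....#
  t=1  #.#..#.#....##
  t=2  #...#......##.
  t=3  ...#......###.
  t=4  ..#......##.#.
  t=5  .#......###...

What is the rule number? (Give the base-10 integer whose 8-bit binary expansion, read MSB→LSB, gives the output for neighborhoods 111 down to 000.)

  ###|.  b7=0 t=0,i=6
  ##.|#  b6=1 t=0,i=0
  #.#|.  b5=0 t=0,i=4
  #..|.  b4=0 t=0,i=1
  .##|#  b3=1 t=0,i=5
  .#.|.  b2=0 t=0,i=3
  ..#|#  b1=1 t=0,i=2
  ...|.  b0=0 t=0,i=9
  bits 01001010 = 74

74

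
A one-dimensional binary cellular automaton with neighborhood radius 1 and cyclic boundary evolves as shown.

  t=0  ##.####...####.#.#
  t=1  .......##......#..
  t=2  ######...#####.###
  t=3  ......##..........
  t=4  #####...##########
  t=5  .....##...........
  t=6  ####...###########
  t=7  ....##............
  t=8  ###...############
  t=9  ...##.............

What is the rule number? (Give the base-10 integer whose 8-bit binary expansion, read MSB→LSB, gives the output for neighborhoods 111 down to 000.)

21

  nb ###: next=.  (t=0,i=0, bit7=0)
  nb ##.: next=.  (t=0,i=1, bit6=0)
  nb #.#: next=.  (t=0,i=2, bit5=0)
  nb #..: next=#  (t=0,i=7, bit4=1)
  nb .##: next=.  (t=0,i=3, bit3=0)
  nb .#.: next=#  (t=0,i=15, bit2=1)
  nb ..#: next=.  (t=0,i=9, bit1=0)
  nb ...: next=#  (t=0,i=8, bit0=1)
  bits 00010101 = 21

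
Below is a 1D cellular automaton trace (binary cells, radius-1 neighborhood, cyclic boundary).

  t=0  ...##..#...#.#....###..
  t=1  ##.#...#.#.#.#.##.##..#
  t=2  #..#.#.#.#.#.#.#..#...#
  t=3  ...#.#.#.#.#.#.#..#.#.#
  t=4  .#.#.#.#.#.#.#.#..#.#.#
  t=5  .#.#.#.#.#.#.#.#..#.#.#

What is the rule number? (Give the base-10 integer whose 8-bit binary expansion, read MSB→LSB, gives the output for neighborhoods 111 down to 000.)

  [7] ### => #  t=0,i=19
  [6] ##. => .  t=0,i=4
  [5] #.# => .  t=0,i=12
  [4] #.. => .  t=0,i=5
  [3] .## => #  t=0,i=3
  [2] .#. => #  t=0,i=7
  [1] ..# => .  t=0,i=2
  [0] ... => #  t=0,i=0
  bits 10001101 = 141

141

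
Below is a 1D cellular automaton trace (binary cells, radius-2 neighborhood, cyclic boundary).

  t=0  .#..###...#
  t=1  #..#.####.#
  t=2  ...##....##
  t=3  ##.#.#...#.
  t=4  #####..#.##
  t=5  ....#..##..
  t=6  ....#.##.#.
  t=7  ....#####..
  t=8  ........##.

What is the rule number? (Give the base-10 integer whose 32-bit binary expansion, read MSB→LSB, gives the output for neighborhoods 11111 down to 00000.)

493513840

  ##### -> .   bit 31 = 0  t=4,i=0
  ####. -> .   bit 30 = 0  t=1,i=7
  ###.# -> .   bit 29 = 0  t=1,i=8
  ###.. -> #   bit 28 = 1  t=0,i=6
  ##.## -> #   bit 27 = 1  t=1,i=9
  ##.#. -> #   bit 26 = 1  t=3,i=2
  ##..# -> .   bit 25 = 0  t=1,i=1
  ##... -> #   bit 24 = 1  t=0,i=7
  #.### -> .   bit 23 = 0  t=1,i=5
  #.##. -> #   bit 22 = 1  t=1,i=10
  #.#.# -> #   bit 21 = 1  t=3,i=3
  #.#.. -> .   bit 20 = 0  t=0,i=1
  #..## -> #   bit 19 = 1  t=0,i=3
  #..#. -> .   bit 18 = 0  t=1,i=2
  #...# -> #   bit 17 = 1  t=0,i=8
  #.... -> .   bit 16 = 0  t=2,i=6
  .#### -> .   bit 15 = 0  t=1,i=6
  .###. -> #   bit 14 = 1  t=0,i=5
  .##.# -> #   bit 13 = 1  t=3,i=1
  .##.. -> .   bit 12 = 0  t=1,i=0
  .#.## -> #   bit 11 = 1  t=1,i=4
  .#.#. -> #   bit 10 = 1  t=0,i=0
  .#..# -> .   bit 9 = 0  t=0,i=2
  .#... -> .   bit 8 = 0  t=3,i=6
  ..### -> .   bit 7 = 0  t=0,i=4
  ..##. -> #   bit 6 = 1  t=2,i=3
  ..#.# -> #   bit 5 = 1  t=0,i=10
  ..#.. -> #   bit 4 = 1  t=5,i=4
  ...## -> .   bit 3 = 0  t=2,i=2
  ...#. -> .   bit 2 = 0  t=0,i=9
  ....# -> .   bit 1 = 0  t=2,i=7
  ..... -> .   bit 0 = 0  t=5,i=0
  bits 00011101011010100110110001110000 = 493513840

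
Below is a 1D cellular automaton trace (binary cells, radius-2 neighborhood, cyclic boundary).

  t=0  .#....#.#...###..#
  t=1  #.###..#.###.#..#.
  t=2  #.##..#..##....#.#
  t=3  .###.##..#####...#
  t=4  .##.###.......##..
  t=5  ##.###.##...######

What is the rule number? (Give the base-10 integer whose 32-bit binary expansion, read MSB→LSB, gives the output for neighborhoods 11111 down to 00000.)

  [31] ##### => .  t=3,i=11
  [30] ####. => .  t=3,i=12
  [29] ###.# => .  t=1,i=11
  [28] ###.. => .  t=0,i=14
  [27] ##.## => #  t=2,i=1
  [26] ##.#. => .  t=1,i=12
  [25] ##..# => .  t=0,i=15
  [24] ##... => #  t=2,i=11
  [23] #.### => #  t=1,i=2
  [22] #.##. => #  t=2,i=2
  [21] #.#.# => #  t=1,i=0
  [20] #.#.. => .  t=0,i=1
  [19] #..## => .  t=2,i=8
  [18] #..#. => #  t=0,i=16
  [17] #...# => #  t=0,i=10
  [16] #.... => #  t=0,i=3
  [15] .#### => .  t=3,i=10
  [14] .###. => #  t=0,i=13
  [13] .##.# => .  t=2,i=0
  [12] .##.. => #  t=2,i=3
  [11] .#.## => .  t=1,i=1
  [10] .#.#. => #  t=0,i=0
  [9] .#..# => .  t=1,i=14
  [8] .#... => #  t=0,i=2
  [7] ..### => .  t=0,i=12
  [6] ..##. => #  t=2,i=9
  [5] ..#.# => .  t=0,i=6
  [4] ..#.. => #  t=2,i=6
  [3] ...## => #  t=0,i=11
  [2] ...#. => .  t=0,i=5
  [1] ....# => #  t=0,i=4
  [0] ..... => .  t=4,i=9
  bits 00001001111001110101010101011010 = 166155610

166155610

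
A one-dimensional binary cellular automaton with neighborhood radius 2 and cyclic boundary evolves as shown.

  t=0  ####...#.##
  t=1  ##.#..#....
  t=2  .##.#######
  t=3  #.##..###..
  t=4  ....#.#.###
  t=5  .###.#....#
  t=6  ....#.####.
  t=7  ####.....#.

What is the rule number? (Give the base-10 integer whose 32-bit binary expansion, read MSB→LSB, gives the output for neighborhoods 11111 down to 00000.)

2651137951

  nb #####: next=#  (t=0,i=0, bit31=1)
  nb ####.: next=.  (t=0,i=2, bit30=0)
  nb ###.#: next=.  (t=2,i=10, bit29=0)
  nb ###..: next=#  (t=0,i=3, bit28=1)
  nb ##.##: next=#  (t=2,i=0, bit27=1)
  nb ##.#.: next=#  (t=1,i=2, bit26=1)
  nb ##..#: next=#  (t=3,i=4, bit25=1)
  nb ##...: next=.  (t=0,i=4, bit24=0)
  nb #.###: next=.  (t=0,i=9, bit23=0)
  nb #.##.: next=.  (t=2,i=1, bit22=0)
  nb #.#.#: next=.  (t=4,i=6, bit21=0)
  nb #.#..: next=.  (t=1,i=3, bit20=0)
  nb #..##: next=.  (t=3,i=5, bit19=0)
  nb #..#.: next=#  (t=1,i=5, bit18=1)
  nb #...#: next=.  (t=0,i=5, bit17=0)
  nb #....: next=#  (t=1,i=8, bit16=1)
  nb .####: next=.  (t=0,i=10, bit15=0)
  nb .###.: next=.  (t=3,i=7, bit14=0)
  nb .##.#: next=#  (t=1,i=1, bit13=1)
  nb .##..: next=.  (t=3,i=3, bit12=0)
  nb .#.##: next=.  (t=0,i=8, bit11=0)
  nb .#.#.: next=#  (t=4,i=5, bit10=1)
  nb .#..#: next=#  (t=1,i=4, bit9=1)
  nb .#...: next=#  (t=1,i=7, bit8=1)
  nb ..###: next=#  (t=3,i=6, bit7=1)
  nb ..##.: next=.  (t=1,i=0, bit6=0)
  nb ..#.#: next=.  (t=0,i=7, bit5=0)
  nb ..#..: next=#  (t=1,i=6, bit4=1)
  nb ...##: next=#  (t=1,i=10, bit3=1)
  nb ...#.: next=#  (t=0,i=6, bit2=1)
  nb ....#: next=#  (t=1,i=9, bit1=1)
  nb .....: next=#  (t=6,i=1, bit0=1)
  bits 10011110000001010010011110011111 = 2651137951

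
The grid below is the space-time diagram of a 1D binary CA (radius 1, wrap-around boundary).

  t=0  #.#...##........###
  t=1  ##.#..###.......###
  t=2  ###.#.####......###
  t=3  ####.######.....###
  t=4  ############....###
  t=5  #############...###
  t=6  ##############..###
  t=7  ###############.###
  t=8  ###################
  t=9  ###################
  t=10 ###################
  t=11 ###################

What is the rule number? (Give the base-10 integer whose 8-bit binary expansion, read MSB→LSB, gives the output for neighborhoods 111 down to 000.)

  nb ###: next=#  (t=0,i=17, bit7=1)
  nb ##.: next=#  (t=0,i=0, bit6=1)
  nb #.#: next=#  (t=0,i=1, bit5=1)
  nb #..: next=#  (t=0,i=3, bit4=1)
  nb .##: next=#  (t=0,i=6, bit3=1)
  nb .#.: next=.  (t=0,i=2, bit2=0)
  nb ..#: next=.  (t=0,i=5, bit1=0)
  nb ...: next=.  (t=0,i=4, bit0=0)
  bits 11111000 = 248

248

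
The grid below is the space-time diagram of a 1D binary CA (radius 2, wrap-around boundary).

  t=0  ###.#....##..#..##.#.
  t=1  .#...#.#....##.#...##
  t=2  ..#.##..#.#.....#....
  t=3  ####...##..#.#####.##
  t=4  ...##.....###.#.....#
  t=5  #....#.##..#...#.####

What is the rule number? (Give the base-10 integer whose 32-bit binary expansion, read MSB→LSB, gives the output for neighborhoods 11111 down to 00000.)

288147767

  nb #####: next=.  (t=3,i=0, bit31=0)
  nb ####.: next=.  (t=3,i=2, bit30=0)
  nb ###.#: next=.  (t=0,i=2, bit29=0)
  nb ###..: next=#  (t=3,i=3, bit28=1)
  nb ##.##: next=.  (t=3,i=18, bit27=0)
  nb ##.#.: next=.  (t=0,i=3, bit26=0)
  nb ##..#: next=.  (t=0,i=11, bit25=0)
  nb ##...: next=#  (t=3,i=4, bit24=1)
  nb #.###: next=.  (t=0,i=0, bit23=0)
  nb #.##.: next=.  (t=2,i=4, bit22=0)
  nb #.#.#: next=#  (t=0,i=19, bit21=1)
  nb #.#..: next=.  (t=0,i=4, bit20=0)
  nb #..##: next=#  (t=0,i=15, bit19=1)
  nb #..#.: next=#  (t=0,i=12, bit18=1)
  nb #...#: next=.  (t=1,i=3, bit17=0)
  nb #....: next=.  (t=0,i=6, bit16=0)
  nb .####: next=#  (t=3,i=14, bit15=1)
  nb .###.: next=#  (t=0,i=1, bit14=1)
  nb .##.#: next=.  (t=0,i=17, bit13=0)
  nb .##..: next=.  (t=0,i=10, bit12=0)
  nb .#.##: next=#  (t=0,i=20, bit11=1)
  nb .#.#.: next=.  (t=1,i=6, bit10=0)
  nb .#..#: next=.  (t=0,i=14, bit9=0)
  nb .#...: next=#  (t=0,i=5, bit8=1)
  nb ..###: next=.  (t=4,i=10, bit7=0)
  nb ..##.: next=.  (t=0,i=9, bit6=0)
  nb ..#.#: next=#  (t=1,i=5, bit5=1)
  nb ..#..: next=#  (t=0,i=13, bit4=1)
  nb ...##: next=.  (t=0,i=8, bit3=0)
  nb ...#.: next=#  (t=1,i=4, bit2=1)
  nb ....#: next=#  (t=0,i=7, bit1=1)
  nb .....: next=#  (t=2,i=13, bit0=1)
  bits 00010001001011001100100100110111 = 288147767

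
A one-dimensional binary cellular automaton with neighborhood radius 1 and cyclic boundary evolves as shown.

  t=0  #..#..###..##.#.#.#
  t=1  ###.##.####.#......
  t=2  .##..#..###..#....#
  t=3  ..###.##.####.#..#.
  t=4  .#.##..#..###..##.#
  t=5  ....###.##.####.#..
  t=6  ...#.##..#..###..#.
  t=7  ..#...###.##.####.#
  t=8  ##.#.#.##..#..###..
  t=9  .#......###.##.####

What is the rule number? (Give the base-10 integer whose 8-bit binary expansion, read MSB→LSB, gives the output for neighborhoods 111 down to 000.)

210

  [7] ### => #  t=0,i=7
  [6] ##. => #  t=0,i=0
  [5] #.# => .  t=0,i=13
  [4] #.. => #  t=0,i=1
  [3] .## => .  t=0,i=6
  [2] .#. => .  t=0,i=3
  [1] ..# => #  t=0,i=2
  [0] ... => .  t=1,i=14
  bits 11010010 = 210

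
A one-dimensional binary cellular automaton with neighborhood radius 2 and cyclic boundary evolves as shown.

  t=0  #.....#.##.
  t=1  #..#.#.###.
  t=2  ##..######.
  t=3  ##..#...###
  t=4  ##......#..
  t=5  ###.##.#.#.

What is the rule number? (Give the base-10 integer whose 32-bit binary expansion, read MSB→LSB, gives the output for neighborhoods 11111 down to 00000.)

  nb #####: next=.  (t=2,i=6, bit31=0)
  nb ####.: next=#  (t=2,i=8, bit30=1)
  nb ###.#: next=#  (t=1,i=9, bit29=1)
  nb ###..: next=#  (t=3,i=1, bit28=1)
  nb ##.##: next=#  (t=2,i=10, bit27=1)
  nb ##.#.: next=.  (t=0,i=10, bit26=0)
  nb ##..#: next=.  (t=2,i=2, bit25=0)
  nb ##...: next=#  (t=4,i=2, bit24=1)
  nb #.###: next=#  (t=1,i=7, bit23=1)
  nb #.##.: next=#  (t=0,i=8, bit22=1)
  nb #.#.#: next=#  (t=1,i=5, bit21=1)
  nb #.#..: next=#  (t=0,i=0, bit20=1)
  nb #..##: next=.  (t=2,i=3, bit19=0)
  nb #..#.: next=.  (t=1,i=2, bit18=0)
  nb #...#: next=.  (t=3,i=6, bit17=0)
  nb #....: next=.  (t=0,i=2, bit16=0)
  nb .####: next=.  (t=2,i=5, bit15=0)
  nb .###.: next=#  (t=1,i=8, bit14=1)
  nb .##.#: next=#  (t=0,i=9, bit13=1)
  nb .##..: next=#  (t=2,i=1, bit12=1)
  nb .#.##: next=#  (t=0,i=7, bit11=1)
  nb .#.#.: next=#  (t=1,i=4, bit10=1)
  nb .#..#: next=#  (t=1,i=1, bit9=1)
  nb .#...: next=.  (t=0,i=1, bit8=0)
  nb ..###: next=#  (t=2,i=4, bit7=1)
  nb ..##.: next=#  (t=4,i=0, bit6=1)
  nb ..#.#: next=.  (t=0,i=6, bit5=0)
  nb ..#..: next=.  (t=3,i=4, bit4=0)
  nb ...##: next=.  (t=3,i=7, bit3=0)
  nb ...#.: next=#  (t=0,i=5, bit2=1)
  nb ....#: next=.  (t=0,i=4, bit1=0)
  nb .....: next=#  (t=0,i=3, bit0=1)
  bits 01111001111100000111111011000101 = 2045804229

2045804229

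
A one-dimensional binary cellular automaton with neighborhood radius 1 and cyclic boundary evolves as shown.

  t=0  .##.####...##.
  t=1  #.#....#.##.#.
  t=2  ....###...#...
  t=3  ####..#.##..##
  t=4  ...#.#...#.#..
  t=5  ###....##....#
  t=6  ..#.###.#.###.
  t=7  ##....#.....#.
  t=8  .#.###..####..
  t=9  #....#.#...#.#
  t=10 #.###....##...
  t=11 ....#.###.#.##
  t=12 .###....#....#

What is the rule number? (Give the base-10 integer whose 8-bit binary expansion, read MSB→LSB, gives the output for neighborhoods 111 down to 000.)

67

  [7] ### => .  t=0,i=5
  [6] ##. => #  t=0,i=2
  [5] #.# => .  t=0,i=3
  [4] #.. => .  t=0,i=8
  [3] .## => .  t=0,i=1
  [2] .#. => .  t=1,i=0
  [1] ..# => #  t=0,i=0
  [0] ... => #  t=0,i=9
  bits 01000011 = 67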